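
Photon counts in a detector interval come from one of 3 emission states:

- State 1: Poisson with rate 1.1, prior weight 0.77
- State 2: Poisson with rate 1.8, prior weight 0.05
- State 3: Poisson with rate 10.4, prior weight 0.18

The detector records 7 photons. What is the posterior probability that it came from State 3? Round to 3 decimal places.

By Bayes' theorem, P(k | x) = π_k f_k(x) / Σ_j π_j f_j(x).
Evaluate each component's likelihood at the observed value:
  p_1 = 0.000128705
  p_2 = 0.00200792
  p_3 = 0.0794585
Prior × likelihood for each component:
  π_1·p_1 = 0.77 × 0.000128705 = 9.91026e-05
  π_2·p_2 = 0.05 × 0.00200792 = 0.000100396
  π_3·p_3 = 0.18 × 0.0794585 = 0.0143025
Marginal: 9.91026e-05 + 0.000100396 + 0.0143025 = 0.014502
P(State 3 | 7 photons) = 0.0143025 / 0.014502 ≈ 0.986

0.986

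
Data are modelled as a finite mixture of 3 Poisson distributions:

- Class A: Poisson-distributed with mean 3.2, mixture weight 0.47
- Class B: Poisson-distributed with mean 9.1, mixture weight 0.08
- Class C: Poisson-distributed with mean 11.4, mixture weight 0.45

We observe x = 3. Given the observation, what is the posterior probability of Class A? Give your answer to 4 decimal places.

By Bayes' theorem, P(k | x) = w_k f_k(x) / Σ_j w_j f_j(x).
Evaluate each component's likelihood at the observed value:
  f_A = e^(−3.2)·3.2^3/3! = 0.222616
  f_B = e^(−9.1)·9.1^3/3! = 0.0140247
  f_C = e^(−11.4)·11.4^3/3! = 0.00276443
Prior × likelihood for each component:
  w_A·f_A = 0.47 × 0.222616 = 0.10463
  w_B·f_B = 0.08 × 0.0140247 = 0.00112197
  w_C·f_C = 0.45 × 0.00276443 = 0.001244
Evidence: 0.10463 + 0.00112197 + 0.001244 = 0.106995
P(Class A | data) = 0.10463 / 0.106995 ≈ 0.9779

0.9779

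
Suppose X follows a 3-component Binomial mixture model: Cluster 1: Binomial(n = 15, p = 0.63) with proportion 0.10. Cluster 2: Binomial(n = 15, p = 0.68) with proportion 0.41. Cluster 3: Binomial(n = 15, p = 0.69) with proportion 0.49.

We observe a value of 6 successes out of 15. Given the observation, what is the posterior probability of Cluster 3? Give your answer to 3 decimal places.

The responsibility of component k is P(Z=k) f_k(x) divided by Σ_j P(Z=j) f_j(x).
Binomial probabilities:
  L_1 = 0.0406689
  L_2 = 0.0174103
  L_3 = 0.0142808
Prior × likelihood for each component:
  P(Z=1)·L_1 = 0.10 × 0.0406689 = 0.00406689
  P(Z=2)·L_2 = 0.41 × 0.0174103 = 0.00713824
  P(Z=3)·L_3 = 0.49 × 0.0142808 = 0.00699761
Sum: 0.00406689 + 0.00713824 + 0.00699761 = 0.0182027
P(Cluster 3 | x) ≈ 0.384

0.384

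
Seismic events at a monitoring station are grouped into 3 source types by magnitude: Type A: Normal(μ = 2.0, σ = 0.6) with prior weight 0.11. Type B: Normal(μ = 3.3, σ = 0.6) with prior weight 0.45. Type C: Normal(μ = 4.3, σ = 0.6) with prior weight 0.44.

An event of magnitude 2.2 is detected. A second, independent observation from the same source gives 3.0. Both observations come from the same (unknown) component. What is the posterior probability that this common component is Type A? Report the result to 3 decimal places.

0.259

The responsibility of component k is w_k f_k(x) divided by Σ_j w_j f_j(x).
Since both observations come from the same component, the likelihood for component k is f_k(x₁)·f_k(x₂).
  p_A = [0.628972] × [0.165795] = 0.104281
  p_B = [0.123852] × [0.586776] = 0.0726733
  p_C = [0.00145447] × [0.0635877] = 9.24865e-05
Multiply by the mixture weights:
  w_A·p_A = 0.11 × 0.104281 = 0.0114709
  w_B·p_B = 0.45 × 0.0726733 = 0.032703
  w_C·p_C = 0.44 × 9.24865e-05 = 4.06941e-05
Sum: 0.0114709 + 0.032703 + 4.06941e-05 = 0.0442145
P(Type A | data) ≈ 0.259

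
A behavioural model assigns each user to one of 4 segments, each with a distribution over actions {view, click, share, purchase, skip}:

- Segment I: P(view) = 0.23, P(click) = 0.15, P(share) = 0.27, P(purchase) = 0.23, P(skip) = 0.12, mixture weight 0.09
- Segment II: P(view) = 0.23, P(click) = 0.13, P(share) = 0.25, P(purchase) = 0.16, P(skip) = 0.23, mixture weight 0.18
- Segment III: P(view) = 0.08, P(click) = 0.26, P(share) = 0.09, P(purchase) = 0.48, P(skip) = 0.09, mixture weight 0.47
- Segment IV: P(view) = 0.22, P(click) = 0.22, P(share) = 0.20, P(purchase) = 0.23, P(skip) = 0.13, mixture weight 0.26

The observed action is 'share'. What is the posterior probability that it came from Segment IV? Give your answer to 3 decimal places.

The responsibility of component k is P(Z=k) f_k(x) divided by Σ_j P(Z=j) f_j(x).
Component likelihoods at x = 'share':
  f_I = P(share | comp) = 0.27
  f_II = P(share | comp) = 0.25
  f_III = P(share | comp) = 0.09
  f_IV = P(share | comp) = 0.20
Prior × likelihood for each component:
  P(Z=I)·f_I = 0.09 × 0.27 = 0.0243
  P(Z=II)·f_II = 0.18 × 0.25 = 0.045
  P(Z=III)·f_III = 0.47 × 0.09 = 0.0423
  P(Z=IV)·f_IV = 0.26 × 0.2 = 0.052
Evidence: 0.0243 + 0.045 + 0.0423 + 0.052 = 0.1636
P(Segment IV | x) ≈ 0.318

0.318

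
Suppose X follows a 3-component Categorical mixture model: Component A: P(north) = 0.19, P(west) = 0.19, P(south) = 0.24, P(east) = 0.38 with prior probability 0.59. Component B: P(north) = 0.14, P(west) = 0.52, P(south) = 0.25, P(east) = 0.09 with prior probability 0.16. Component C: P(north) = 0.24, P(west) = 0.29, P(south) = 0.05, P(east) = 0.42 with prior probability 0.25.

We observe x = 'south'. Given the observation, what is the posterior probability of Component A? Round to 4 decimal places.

0.7295

Posterior ∝ prior × likelihood, so P(k | x) ∝ π_k f_k(x); normalise over all components.
Categorical probabilities:
  f_A = P(south | comp) = 0.24
  f_B = P(south | comp) = 0.25
  f_C = P(south | comp) = 0.05
Weight by the priors:
  π_A·f_A = 0.59 × 0.24 = 0.1416
  π_B·f_B = 0.16 × 0.25 = 0.04
  π_C·f_C = 0.25 × 0.05 = 0.0125
Sum: 0.1416 + 0.04 + 0.0125 = 0.1941
Responsibility of Component A: 0.1416 / 0.1941 ≈ 0.7295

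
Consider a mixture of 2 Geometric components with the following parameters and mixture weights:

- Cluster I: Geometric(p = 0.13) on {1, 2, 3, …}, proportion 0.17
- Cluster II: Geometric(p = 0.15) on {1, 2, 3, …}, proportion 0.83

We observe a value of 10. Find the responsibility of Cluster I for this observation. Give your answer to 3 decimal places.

0.180

P(component k | x) = P(Z=k)·f_k(x) / marginal(x), where marginal(x) = Σ_j P(Z=j)·f_j(x).
Evaluate each component's likelihood at the observed value:
  f_I = 0.13·(1−0.13)^9 = 0.13·0.285544 = 0.0371207
  f_II = 0.15·(1−0.15)^9 = 0.15·0.231617 = 0.0347425
Unnormalised posteriors:
  P(Z=I)·f_I = 0.17 × 0.0371207 = 0.00631053
  P(Z=II)·f_II = 0.83 × 0.0347425 = 0.0288363
Marginal: 0.00631053 + 0.0288363 = 0.0351468
P(Cluster I | 10) = 0.00631053 / 0.0351468 ≈ 0.180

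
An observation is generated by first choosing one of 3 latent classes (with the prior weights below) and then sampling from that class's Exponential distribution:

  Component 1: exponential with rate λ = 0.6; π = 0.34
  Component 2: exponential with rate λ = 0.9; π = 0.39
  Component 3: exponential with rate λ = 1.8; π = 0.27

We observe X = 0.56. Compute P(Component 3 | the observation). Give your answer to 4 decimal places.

P(component k | x) = w_k·f_k(x) / marginal(x), where marginal(x) = Σ_j w_j·f_j(x).
Evaluate each component's likelihood at the observed value:
  p_1 = 0.6·e^(−0.6·0.56) = 0.6·e^(−0.3360) = 0.428774
  p_2 = 0.9·e^(−0.9·0.56) = 0.9·e^(−0.5040) = 0.543698
  p_3 = 1.8·e^(−1.8·0.56) = 1.8·e^(−1.0080) = 0.656907
Multiply by the mixture weights:
  w_1·p_1 = 0.34 × 0.428774 = 0.145783
  w_2·p_2 = 0.39 × 0.543698 = 0.212042
  w_3·p_3 = 0.27 × 0.656907 = 0.177365
Evidence: 0.145783 + 0.212042 + 0.177365 = 0.53519
So the posterior for Component 3 is 0.177365 / 0.53519 ≈ 0.3314.

0.3314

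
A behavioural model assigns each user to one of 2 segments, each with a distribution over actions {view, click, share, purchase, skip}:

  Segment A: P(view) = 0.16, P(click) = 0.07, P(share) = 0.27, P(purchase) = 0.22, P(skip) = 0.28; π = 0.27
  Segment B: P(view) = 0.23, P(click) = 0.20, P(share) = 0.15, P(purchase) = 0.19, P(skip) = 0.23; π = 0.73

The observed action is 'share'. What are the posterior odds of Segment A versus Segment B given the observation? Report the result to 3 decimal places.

Since P(k|x) ∝ π_k f_k(x), the posterior odds are π_i f_i(x) / (π_j f_j(x)).
Evaluate each component's likelihood at the observed value:
  L_A = P(share | comp) = 0.27
  L_B = P(share | comp) = 0.15
0.0729 / 0.1095 ≈ 0.666

0.666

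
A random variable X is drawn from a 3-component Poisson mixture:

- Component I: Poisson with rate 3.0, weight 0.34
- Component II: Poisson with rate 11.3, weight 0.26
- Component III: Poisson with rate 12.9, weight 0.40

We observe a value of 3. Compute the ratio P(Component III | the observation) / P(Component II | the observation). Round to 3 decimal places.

Posterior odds = (π_i f_i(x)) / (π_j f_j(x)); the normalising sum cancels.
Component likelihoods at x = 3:
  L_I = e^(−3.0)·3.0^3/3! = 0.224042
  L_II = e^(−11.3)·11.3^3/3! = 0.00297548
  L_III = e^(−12.9)·12.9^3/3! = 0.000893756
Posterior odds = (π_III·L_III) / (π_II·L_II) = (0.40·0.000893756) / (0.26·0.00297548) = 0.000357502 / 0.000773624 ≈ 0.462

0.462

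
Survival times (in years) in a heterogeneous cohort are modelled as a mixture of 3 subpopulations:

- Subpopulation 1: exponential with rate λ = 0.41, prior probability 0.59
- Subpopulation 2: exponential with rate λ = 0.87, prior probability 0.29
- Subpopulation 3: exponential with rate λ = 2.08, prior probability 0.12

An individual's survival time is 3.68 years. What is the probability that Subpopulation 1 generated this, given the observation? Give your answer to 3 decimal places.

P(component k | x) = w_k·f_k(x) / marginal(x), where marginal(x) = Σ_j w_j·f_j(x).
Component likelihoods at x = 3.68 years:
  f_1 = 0.0906818
  f_2 = 0.0354064
  f_3 = 0.000985825
Prior × likelihood for each component:
  w_1·f_1 = 0.59 × 0.0906818 = 0.0535023
  w_2·f_2 = 0.29 × 0.0354064 = 0.0102679
  w_3·f_3 = 0.12 × 0.000985825 = 0.000118299
Denominator: 0.0535023 + 0.0102679 + 0.000118299 = 0.0638884
P(Subpopulation 1 | 3.68 years) = 0.0535023 / 0.0638884 ≈ 0.837

0.837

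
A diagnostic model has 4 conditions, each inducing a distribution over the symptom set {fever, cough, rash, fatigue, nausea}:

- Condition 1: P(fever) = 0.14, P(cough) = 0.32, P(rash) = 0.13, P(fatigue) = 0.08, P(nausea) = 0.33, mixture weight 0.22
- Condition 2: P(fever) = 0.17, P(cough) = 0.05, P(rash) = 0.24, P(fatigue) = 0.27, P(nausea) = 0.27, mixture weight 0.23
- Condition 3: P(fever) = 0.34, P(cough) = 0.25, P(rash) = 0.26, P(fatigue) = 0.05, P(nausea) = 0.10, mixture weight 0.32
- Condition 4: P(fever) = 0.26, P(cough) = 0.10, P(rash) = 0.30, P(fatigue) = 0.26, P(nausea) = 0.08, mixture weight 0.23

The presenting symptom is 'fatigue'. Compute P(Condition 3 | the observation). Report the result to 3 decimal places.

By Bayes' theorem, P(k | x) = π_k f_k(x) / Σ_j π_j f_j(x).
Component likelihoods at x = 'fatigue':
  p_1 = P(fatigue | comp) = 0.08
  p_2 = P(fatigue | comp) = 0.27
  p_3 = P(fatigue | comp) = 0.05
  p_4 = P(fatigue | comp) = 0.26
Prior × likelihood for each component:
  π_1·p_1 = 0.22 × 0.08 = 0.0176
  π_2·p_2 = 0.23 × 0.27 = 0.0621
  π_3·p_3 = 0.32 × 0.05 = 0.016
  π_4·p_4 = 0.23 × 0.26 = 0.0598
Normaliser: 0.0176 + 0.0621 + 0.016 + 0.0598 = 0.1555
P(Condition 3 | 'fatigue') = 0.016 / 0.1555 ≈ 0.103

0.103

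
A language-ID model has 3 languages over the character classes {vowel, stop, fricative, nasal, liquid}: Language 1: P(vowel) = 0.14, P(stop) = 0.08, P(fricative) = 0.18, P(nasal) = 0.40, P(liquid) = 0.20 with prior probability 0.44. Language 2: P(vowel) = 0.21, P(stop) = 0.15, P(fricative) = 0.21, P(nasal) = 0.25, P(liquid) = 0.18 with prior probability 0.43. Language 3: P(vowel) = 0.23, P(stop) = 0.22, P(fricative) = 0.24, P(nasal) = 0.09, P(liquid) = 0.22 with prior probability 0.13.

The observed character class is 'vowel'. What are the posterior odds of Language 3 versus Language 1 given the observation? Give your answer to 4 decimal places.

0.4854

Posterior odds = (w_i f_i(x)) / (w_j f_j(x)); the normalising sum cancels.
Categorical probabilities:
  f_1 = P(vowel | comp) = 0.14
  f_2 = P(vowel | comp) = 0.21
  f_3 = P(vowel | comp) = 0.23
Odds = (0.13/0.44) × (0.23/0.14) = 0.295455 × 1.64286 ≈ 0.4854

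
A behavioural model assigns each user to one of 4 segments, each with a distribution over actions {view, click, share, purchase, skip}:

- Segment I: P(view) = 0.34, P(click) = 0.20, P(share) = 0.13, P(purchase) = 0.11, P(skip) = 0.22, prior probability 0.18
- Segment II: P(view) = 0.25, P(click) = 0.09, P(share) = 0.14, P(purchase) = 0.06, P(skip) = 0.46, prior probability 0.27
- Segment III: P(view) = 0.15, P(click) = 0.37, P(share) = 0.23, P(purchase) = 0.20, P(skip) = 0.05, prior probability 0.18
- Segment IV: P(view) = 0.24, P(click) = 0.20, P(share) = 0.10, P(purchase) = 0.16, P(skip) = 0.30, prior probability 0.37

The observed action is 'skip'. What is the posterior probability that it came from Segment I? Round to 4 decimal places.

P(component k | x) = π_k·f_k(x) / marginal(x), where marginal(x) = Σ_j π_j·f_j(x).
Categorical probabilities:
  f_I = P(skip | comp) = 0.22
  f_II = P(skip | comp) = 0.46
  f_III = P(skip | comp) = 0.05
  f_IV = P(skip | comp) = 0.30
Unnormalised posteriors:
  π_I·f_I = 0.18 × 0.22 = 0.0396
  π_II·f_II = 0.27 × 0.46 = 0.1242
  π_III·f_III = 0.18 × 0.05 = 0.009
  π_IV·f_IV = 0.37 × 0.3 = 0.111
Sum: 0.0396 + 0.1242 + 0.009 + 0.111 = 0.2838
P(Segment I | data) = 0.0396 / 0.2838 ≈ 0.1395

0.1395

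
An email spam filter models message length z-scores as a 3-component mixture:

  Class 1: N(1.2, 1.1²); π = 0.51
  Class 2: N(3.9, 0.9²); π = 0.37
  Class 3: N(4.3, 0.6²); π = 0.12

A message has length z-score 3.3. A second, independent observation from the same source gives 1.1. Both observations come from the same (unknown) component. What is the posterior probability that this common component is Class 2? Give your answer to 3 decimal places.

0.041

Apply Bayes' rule: the posterior for each component is proportional to its prior times its likelihood at x.
Since both observations come from the same component, the likelihood for component k is f_k(x₁)·f_k(x₂).
  L_1 = [0.0586268] × [0.361179] = 0.0211748
  L_2 = [0.354942] × [0.00350668] = 0.00124467
  L_3 = [0.165795] × [4.42717e-07] = 7.34004e-08
Unnormalised posteriors:
  π_1·L_1 = 0.51 × 0.0211748 = 0.0107991
  π_2·L_2 = 0.37 × 0.00124467 = 0.000460528
  π_3·L_3 = 0.12 × 7.34004e-08 = 8.80804e-09
Sum: 0.0107991 + 0.000460528 + 8.80804e-09 = 0.0112597
So the posterior for Class 2 is 0.000460528 / 0.0112597 ≈ 0.041.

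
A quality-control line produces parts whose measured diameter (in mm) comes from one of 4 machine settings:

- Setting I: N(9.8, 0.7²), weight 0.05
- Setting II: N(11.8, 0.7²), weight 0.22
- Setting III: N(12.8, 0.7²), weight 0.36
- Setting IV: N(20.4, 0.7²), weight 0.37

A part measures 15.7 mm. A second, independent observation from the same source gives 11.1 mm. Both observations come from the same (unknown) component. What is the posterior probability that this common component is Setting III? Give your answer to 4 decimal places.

The responsibility of component k is π_k f_k(x) divided by Σ_j π_j f_j(x).
Since both observations come from the same component, the likelihood for component k is f_k(x₁)·f_k(x₂).
  p_I = [(1/(0.7·√(2π)))·exp(−(15.7−9.8)²/(2·0.7²)) = 0.569918·exp(-35.52041) = 2.13548e-16] × [0.101596] = 2.16955e-17
  p_II = [(1/(0.7·√(2π)))·exp(−(15.7−11.8)²/(2·0.7²)) = 0.569918·exp(-15.52041) = 1.03606e-07] × [0.345672] = 3.58137e-08
  p_III = [(1/(0.7·√(2π)))·exp(−(15.7−12.8)²/(2·0.7²)) = 0.569918·exp(-8.58163) = 0.00010687] × [0.0298598] = 3.19112e-06
  p_IV = [(1/(0.7·√(2π)))·exp(−(15.7−20.4)²/(2·0.7²)) = 0.569918·exp(-22.54082) = 9.25678e-11] × [2.67367e-39] = 2.47496e-49
Weight by the priors:
  π_I·p_I = 0.05 × 2.16955e-17 = 1.08478e-18
  π_II·p_II = 0.22 × 3.58137e-08 = 7.87901e-09
  π_III·p_III = 0.36 × 3.19112e-06 = 1.1488e-06
  π_IV·p_IV = 0.37 × 2.47496e-49 = 9.15735e-50
Marginal: 1.08478e-18 + 7.87901e-09 + 1.1488e-06 + 9.15735e-50 = 1.15668e-06
So the posterior for Setting III is 1.1488e-06 / 1.15668e-06 ≈ 0.9932.

0.9932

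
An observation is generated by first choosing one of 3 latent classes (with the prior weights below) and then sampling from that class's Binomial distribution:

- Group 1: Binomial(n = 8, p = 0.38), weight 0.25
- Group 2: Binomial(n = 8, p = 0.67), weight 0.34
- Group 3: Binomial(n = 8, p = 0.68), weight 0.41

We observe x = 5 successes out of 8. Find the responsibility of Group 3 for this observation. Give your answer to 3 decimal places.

P(component k | x) = w_k·f_k(x) / marginal(x), where marginal(x) = Σ_j w_j·f_j(x).
Evaluate each component's likelihood at the observed value:
  L_1 = C(8,5)·0.38^5·0.62^3 = 56·0.00792352·0.238328 = 0.10575
  L_2 = C(8,5)·0.67^5·0.33^3 = 56·0.135013·0.035937 = 0.271709
  L_3 = C(8,5)·0.68^5·0.32^3 = 56·0.145393·0.032768 = 0.266798
Weight by the priors:
  w_1·L_1 = 0.25 × 0.10575 = 0.0264375
  w_2·L_2 = 0.34 × 0.271709 = 0.092381
  w_3·L_3 = 0.41 × 0.266798 = 0.109387
Denominator: 0.0264375 + 0.092381 + 0.109387 = 0.228206
P(Group 3 | x) = 0.109387 / 0.228206 ≈ 0.479

0.479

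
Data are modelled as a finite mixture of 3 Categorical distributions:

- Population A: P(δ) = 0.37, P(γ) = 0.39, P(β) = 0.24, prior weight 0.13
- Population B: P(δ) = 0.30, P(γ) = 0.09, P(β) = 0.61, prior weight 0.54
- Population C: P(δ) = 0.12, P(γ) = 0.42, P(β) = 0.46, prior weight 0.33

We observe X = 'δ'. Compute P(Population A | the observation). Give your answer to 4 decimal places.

0.1926

Apply Bayes' rule: the posterior for each component is proportional to its prior times its likelihood at x.
Categorical probabilities:
  f_A = 0.37
  f_B = 0.3
  f_C = 0.12
Unnormalised posteriors:
  P(Z=A)·f_A = 0.13 × 0.37 = 0.0481
  P(Z=B)·f_B = 0.54 × 0.3 = 0.162
  P(Z=C)·f_C = 0.33 × 0.12 = 0.0396
Sum: 0.0481 + 0.162 + 0.0396 = 0.2497
P(Population A | 'δ') ≈ 0.1926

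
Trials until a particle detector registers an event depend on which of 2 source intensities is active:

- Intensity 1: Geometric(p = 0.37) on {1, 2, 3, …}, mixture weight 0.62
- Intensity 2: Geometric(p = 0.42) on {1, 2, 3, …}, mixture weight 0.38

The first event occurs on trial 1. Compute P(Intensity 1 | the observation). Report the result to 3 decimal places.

0.590

The responsibility of component k is w_k f_k(x) divided by Σ_j w_j f_j(x).
Geometric probabilities:
  f_1 = 0.37·(1−0.37)^0 = 0.37·1 = 0.37
  f_2 = 0.42·(1−0.42)^0 = 0.42·1 = 0.42
Prior × likelihood for each component:
  w_1·f_1 = 0.62 × 0.37 = 0.2294
  w_2·f_2 = 0.38 × 0.42 = 0.1596
Denominator: 0.2294 + 0.1596 = 0.389
So the posterior for Intensity 1 is 0.2294 / 0.389 ≈ 0.590.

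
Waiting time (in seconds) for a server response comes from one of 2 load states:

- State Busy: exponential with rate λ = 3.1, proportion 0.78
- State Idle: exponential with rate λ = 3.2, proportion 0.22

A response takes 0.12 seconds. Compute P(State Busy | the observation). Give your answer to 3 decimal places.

Apply Bayes' rule: the posterior for each component is proportional to its prior times its likelihood at x.
Component likelihoods at x = 0.12 seconds:
  p_Busy = 3.1·e^(−3.1·0.12) = 3.1·e^(−0.3720) = 2.137
  p_Idle = 3.2·e^(−3.2·0.12) = 3.2·e^(−0.3840) = 2.17962
Weight by the priors:
  π_Busy·p_Busy = 0.78 × 2.137 = 1.66686
  π_Idle·p_Idle = 0.22 × 2.17962 = 0.479517
Sum: 1.66686 + 0.479517 = 2.14638
Responsibility of State Busy: 1.66686 / 2.14638 ≈ 0.777

0.777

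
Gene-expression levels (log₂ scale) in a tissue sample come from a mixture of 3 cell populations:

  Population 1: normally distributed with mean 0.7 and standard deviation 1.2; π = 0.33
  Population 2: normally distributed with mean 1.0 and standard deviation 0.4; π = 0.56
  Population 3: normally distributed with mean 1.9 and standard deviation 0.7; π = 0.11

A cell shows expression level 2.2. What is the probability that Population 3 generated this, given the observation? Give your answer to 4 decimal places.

P(component k | x) = π_k·f_k(x) / marginal(x), where marginal(x) = Σ_j π_j·f_j(x).
Component likelihoods at x = 2.2:
  p_1 = 0.152208
  p_2 = 0.0110796
  p_3 = 0.51991
Unnormalised posteriors:
  π_1·p_1 = 0.33 × 0.152208 = 0.0502285
  π_2·p_2 = 0.56 × 0.0110796 = 0.00620459
  π_3·p_3 = 0.11 × 0.51991 = 0.0571901
Marginal: 0.0502285 + 0.00620459 + 0.0571901 = 0.113623
P(Population 3 | data) ≈ 0.5033

0.5033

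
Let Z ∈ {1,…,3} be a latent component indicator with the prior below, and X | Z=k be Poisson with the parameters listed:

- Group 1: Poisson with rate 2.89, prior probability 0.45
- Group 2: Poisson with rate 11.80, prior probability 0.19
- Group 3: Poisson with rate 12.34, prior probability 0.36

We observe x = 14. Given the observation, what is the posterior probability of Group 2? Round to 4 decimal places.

0.3262

The responsibility of component k is P(Z=k) f_k(x) divided by Σ_j P(Z=j) f_j(x).
Component likelihoods at x = 14:
  f_1 = e^(−2.89)·2.89^14/14! = 1.80738e-06
  f_2 = e^(−11.80)·11.80^14/14! = 0.0873504
  f_3 = e^(−12.34)·12.34^14/14! = 0.0952379
Unnormalised posteriors:
  P(Z=1)·f_1 = 0.45 × 1.80738e-06 = 8.13323e-07
  P(Z=2)·f_2 = 0.19 × 0.0873504 = 0.0165966
  P(Z=3)·f_3 = 0.36 × 0.0952379 = 0.0342857
Evidence: 8.13323e-07 + 0.0165966 + 0.0342857 = 0.050883
P(Group 2 | x) ≈ 0.3262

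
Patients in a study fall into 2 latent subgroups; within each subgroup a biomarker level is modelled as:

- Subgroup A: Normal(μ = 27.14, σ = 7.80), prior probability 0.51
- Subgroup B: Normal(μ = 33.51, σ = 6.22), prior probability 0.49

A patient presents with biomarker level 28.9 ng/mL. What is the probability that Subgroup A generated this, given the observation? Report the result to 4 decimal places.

By Bayes' theorem, P(k | x) = π_k f_k(x) / Σ_j π_j f_j(x).
Evaluate each component's likelihood at the observed value:
  L_A = 0.0498608
  L_B = 0.0487346
Weight by the priors:
  π_A·L_A = 0.51 × 0.0498608 = 0.025429
  π_B·L_B = 0.49 × 0.0487346 = 0.02388
Evidence: 0.025429 + 0.02388 = 0.049309
So the posterior for Subgroup A is 0.025429 / 0.049309 ≈ 0.5157.

0.5157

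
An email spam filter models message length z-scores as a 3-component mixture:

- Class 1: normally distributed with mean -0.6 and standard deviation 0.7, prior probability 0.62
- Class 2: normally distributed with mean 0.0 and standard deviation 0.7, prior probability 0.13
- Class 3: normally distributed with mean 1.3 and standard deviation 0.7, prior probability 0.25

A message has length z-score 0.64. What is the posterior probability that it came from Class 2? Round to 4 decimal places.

0.2282

The responsibility of component k is π_k f_k(x) divided by Σ_j π_j f_j(x).
Normal densities:
  f_1 = (1/(0.7·√(2π)))·exp(−(0.64−-0.6)²/(2·0.7²)) = 0.569918·exp(-1.56898) = 0.11869
  f_2 = (1/(0.7·√(2π)))·exp(−(0.64−0.0)²/(2·0.7²)) = 0.569918·exp(-0.41796) = 0.375227
  f_3 = (1/(0.7·√(2π)))·exp(−(0.64−1.3)²/(2·0.7²)) = 0.569918·exp(-0.44449) = 0.365403
Prior × likelihood for each component:
  π_1·f_1 = 0.62 × 0.11869 = 0.0735876
  π_2·f_2 = 0.13 × 0.375227 = 0.0487796
  π_3·f_3 = 0.25 × 0.365403 = 0.0913508
Sum: 0.0735876 + 0.0487796 + 0.0913508 = 0.213718
P(Class 2 | x) ≈ 0.2282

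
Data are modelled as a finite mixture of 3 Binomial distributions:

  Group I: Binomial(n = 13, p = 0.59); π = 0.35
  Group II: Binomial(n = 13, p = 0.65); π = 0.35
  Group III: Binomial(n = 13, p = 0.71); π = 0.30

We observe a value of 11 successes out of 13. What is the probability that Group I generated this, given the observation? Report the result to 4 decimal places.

0.1562

Posterior ∝ prior × likelihood, so P(k | x) ∝ P(Z=k) f_k(x); normalise over all components.
Component likelihoods at x = 11 successes out of 13:
  L_I = C(13,11)·0.59^11·0.41^2 = 78·0.00301559·0.1681 = 0.0395398
  L_II = C(13,11)·0.65^11·0.35^2 = 78·0.00875078·0.1225 = 0.0836137
  L_III = C(13,11)·0.71^11·0.29^2 = 78·0.0231122·0.0841 = 0.151612
Prior × likelihood for each component:
  P(Z=I)·L_I = 0.35 × 0.0395398 = 0.0138389
  P(Z=II)·L_II = 0.35 × 0.0836137 = 0.0292648
  P(Z=III)·L_III = 0.30 × 0.151612 = 0.0454835
Evidence: 0.0138389 + 0.0292648 + 0.0454835 = 0.0885872
P(Group I | x) ≈ 0.1562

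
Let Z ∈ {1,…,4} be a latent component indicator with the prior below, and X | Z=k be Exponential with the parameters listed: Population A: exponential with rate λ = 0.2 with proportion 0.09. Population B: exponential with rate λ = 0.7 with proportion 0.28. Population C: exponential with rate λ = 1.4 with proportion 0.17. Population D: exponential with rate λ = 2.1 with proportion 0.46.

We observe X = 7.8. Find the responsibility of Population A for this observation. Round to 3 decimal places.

P(component k | x) = π_k·f_k(x) / marginal(x), where marginal(x) = Σ_j π_j·f_j(x).
Evaluate each component's likelihood at the observed value:
  f_A = 0.0420272
  f_B = 0.00297749
  f_C = 2.53298e-05
  f_D = 1.61613e-07
Weight by the priors:
  π_A·f_A = 0.09 × 0.0420272 = 0.00378245
  π_B·f_B = 0.28 × 0.00297749 = 0.000833697
  π_C·f_C = 0.17 × 2.53298e-05 = 4.30607e-06
  π_D·f_D = 0.46 × 1.61613e-07 = 7.43419e-08
Sum: 0.00378245 + 0.000833697 + 4.30607e-06 + 7.43419e-08 = 0.00462053
So the posterior for Population A is 0.00378245 / 0.00462053 ≈ 0.819.

0.819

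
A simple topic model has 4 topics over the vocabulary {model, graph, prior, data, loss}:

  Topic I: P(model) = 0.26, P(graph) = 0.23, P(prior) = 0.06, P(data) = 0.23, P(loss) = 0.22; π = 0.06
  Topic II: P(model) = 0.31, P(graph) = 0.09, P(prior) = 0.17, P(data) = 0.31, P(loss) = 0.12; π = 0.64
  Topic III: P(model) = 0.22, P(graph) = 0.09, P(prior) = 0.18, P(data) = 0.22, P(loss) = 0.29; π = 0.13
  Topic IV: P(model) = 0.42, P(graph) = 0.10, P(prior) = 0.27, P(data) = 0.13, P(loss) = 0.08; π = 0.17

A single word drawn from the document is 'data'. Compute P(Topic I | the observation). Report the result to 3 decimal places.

0.052

The responsibility of component k is P(Z=k) f_k(x) divided by Σ_j P(Z=j) f_j(x).
Component likelihoods at x = 'data':
  L_I = 0.23
  L_II = 0.31
  L_III = 0.22
  L_IV = 0.13
Multiply by the mixture weights:
  P(Z=I)·L_I = 0.06 × 0.23 = 0.0138
  P(Z=II)·L_II = 0.64 × 0.31 = 0.1984
  P(Z=III)·L_III = 0.13 × 0.22 = 0.0286
  P(Z=IV)·L_IV = 0.17 × 0.13 = 0.0221
Evidence: 0.0138 + 0.1984 + 0.0286 + 0.0221 = 0.2629
Responsibility of Topic I: 0.0138 / 0.2629 ≈ 0.052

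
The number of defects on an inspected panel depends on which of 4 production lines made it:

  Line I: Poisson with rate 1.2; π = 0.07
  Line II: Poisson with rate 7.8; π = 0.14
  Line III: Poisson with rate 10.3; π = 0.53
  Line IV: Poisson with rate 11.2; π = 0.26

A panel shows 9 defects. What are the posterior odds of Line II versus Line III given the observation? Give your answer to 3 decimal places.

Since P(k|x) ∝ π_k f_k(x), the posterior odds are π_i f_i(x) / (π_j f_j(x)).
Poisson probabilities:
  p_I = 4.28267e-06
  p_II = 0.120668
  p_III = 0.120931
  p_IV = 0.104496
Odds = (0.14/0.53) × (0.120668/0.120931) = 0.264151 × 0.997821 ≈ 0.264

0.264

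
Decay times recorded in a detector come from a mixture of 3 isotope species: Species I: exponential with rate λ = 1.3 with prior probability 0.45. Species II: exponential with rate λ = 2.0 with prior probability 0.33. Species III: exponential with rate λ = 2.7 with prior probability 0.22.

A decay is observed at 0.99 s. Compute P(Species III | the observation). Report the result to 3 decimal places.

By Bayes' theorem, P(k | x) = P(Z=k) f_k(x) / Σ_j P(Z=j) f_j(x).
Evaluate each component's likelihood at the observed value:
  p_I = 0.358927
  p_II = 0.276138
  p_III = 0.186421
Multiply by the mixture weights:
  P(Z=I)·p_I = 0.45 × 0.358927 = 0.161517
  P(Z=II)·p_II = 0.33 × 0.276138 = 0.0911257
  P(Z=III)·p_III = 0.22 × 0.186421 = 0.0410126
Marginal: 0.161517 + 0.0911257 + 0.0410126 = 0.293656
P(Species III | the observation) ≈ 0.140

0.140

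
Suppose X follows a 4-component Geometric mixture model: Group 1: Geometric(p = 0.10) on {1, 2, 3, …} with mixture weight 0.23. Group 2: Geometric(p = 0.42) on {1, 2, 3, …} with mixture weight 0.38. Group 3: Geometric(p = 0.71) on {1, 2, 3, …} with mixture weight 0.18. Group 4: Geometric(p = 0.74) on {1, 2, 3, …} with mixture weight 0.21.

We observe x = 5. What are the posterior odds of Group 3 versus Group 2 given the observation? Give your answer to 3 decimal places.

0.050

Since P(k|x) ∝ π_k f_k(x), the posterior odds are π_i f_i(x) / (π_j f_j(x)).
Component likelihoods at x = 5:
  p_1 = 0.06561
  p_2 = 0.0475293
  p_3 = 0.0050217
  p_4 = 0.00338162
Odds = (0.18/0.38) × (0.0050217/0.0475293) = 0.473684 × 0.105655 ≈ 0.050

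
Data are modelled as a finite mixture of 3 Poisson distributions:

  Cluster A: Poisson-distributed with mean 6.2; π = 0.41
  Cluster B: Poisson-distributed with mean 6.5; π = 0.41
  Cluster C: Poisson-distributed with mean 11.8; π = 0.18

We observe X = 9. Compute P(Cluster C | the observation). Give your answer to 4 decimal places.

By Bayes' theorem, P(k | x) = π_k f_k(x) / Σ_j π_j f_j(x).
Poisson probabilities:
  f_A = 0.0757071
  f_B = 0.085811
  f_C = 0.0917276
Multiply by the mixture weights:
  π_A·f_A = 0.41 × 0.0757071 = 0.0310399
  π_B·f_B = 0.41 × 0.085811 = 0.0351825
  π_C·f_C = 0.18 × 0.0917276 = 0.016511
Denominator: 0.0310399 + 0.0351825 + 0.016511 = 0.0827334
P(Cluster C | 9) = 0.016511 / 0.0827334 ≈ 0.1996

0.1996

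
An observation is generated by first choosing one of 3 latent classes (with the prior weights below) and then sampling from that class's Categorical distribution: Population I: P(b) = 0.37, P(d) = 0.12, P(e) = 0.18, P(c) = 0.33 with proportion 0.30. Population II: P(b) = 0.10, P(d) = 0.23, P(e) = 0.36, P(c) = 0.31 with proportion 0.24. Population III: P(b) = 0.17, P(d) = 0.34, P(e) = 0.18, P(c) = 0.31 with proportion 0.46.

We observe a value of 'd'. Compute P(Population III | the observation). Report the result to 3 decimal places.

0.632

The responsibility of component k is π_k f_k(x) divided by Σ_j π_j f_j(x).
Component likelihoods at x = 'd':
  p_I = P(d | comp) = 0.12
  p_II = P(d | comp) = 0.23
  p_III = P(d | comp) = 0.34
Prior × likelihood for each component:
  π_I·p_I = 0.30 × 0.12 = 0.036
  π_II·p_II = 0.24 × 0.23 = 0.0552
  π_III·p_III = 0.46 × 0.34 = 0.1564
Marginal: 0.036 + 0.0552 + 0.1564 = 0.2476
P(Population III | x) = 0.1564 / 0.2476 ≈ 0.632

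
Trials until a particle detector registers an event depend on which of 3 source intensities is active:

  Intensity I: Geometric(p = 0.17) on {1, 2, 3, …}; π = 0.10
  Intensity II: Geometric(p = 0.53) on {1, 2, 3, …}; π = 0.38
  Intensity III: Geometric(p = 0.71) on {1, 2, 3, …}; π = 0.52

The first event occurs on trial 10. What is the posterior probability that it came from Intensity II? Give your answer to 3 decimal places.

0.066

P(component k | x) = π_k·f_k(x) / marginal(x), where marginal(x) = Σ_j π_j·f_j(x).
Geometric probabilities:
  p_I = 0.0317798
  p_II = 0.000593139
  p_III = 1.03001e-05
Multiply by the mixture weights:
  π_I·p_I = 0.10 × 0.0317798 = 0.00317798
  π_II·p_II = 0.38 × 0.000593139 = 0.000225393
  π_III·p_III = 0.52 × 1.03001e-05 = 5.35604e-06
Normaliser: 0.00317798 + 0.000225393 + 5.35604e-06 = 0.00340873
Responsibility of Intensity II: 0.000225393 / 0.00340873 ≈ 0.066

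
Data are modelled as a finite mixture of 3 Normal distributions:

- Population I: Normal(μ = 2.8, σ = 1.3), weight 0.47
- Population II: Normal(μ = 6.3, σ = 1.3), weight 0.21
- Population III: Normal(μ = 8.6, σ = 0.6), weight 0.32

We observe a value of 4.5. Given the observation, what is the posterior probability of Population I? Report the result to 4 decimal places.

0.7128

P(component k | x) = π_k·f_k(x) / marginal(x), where marginal(x) = Σ_j π_j·f_j(x).
Evaluate each component's likelihood at the observed value:
  p_I = 0.130506
  p_II = 0.117669
  p_III = 4.82158e-11
Unnormalised posteriors:
  π_I·p_I = 0.47 × 0.130506 = 0.061338
  π_II·p_II = 0.21 × 0.117669 = 0.0247104
  π_III·p_III = 0.32 × 4.82158e-11 = 1.5429e-11
Denominator: 0.061338 + 0.0247104 + 1.5429e-11 = 0.0860485
P(Population I | data) ≈ 0.7128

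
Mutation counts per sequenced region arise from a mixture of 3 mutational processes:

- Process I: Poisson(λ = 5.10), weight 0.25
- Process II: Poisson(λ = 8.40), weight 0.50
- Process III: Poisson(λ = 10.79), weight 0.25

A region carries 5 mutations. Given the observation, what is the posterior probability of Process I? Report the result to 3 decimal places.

P(component k | x) = P(Z=k)·f_k(x) / marginal(x), where marginal(x) = Σ_j P(Z=j)·f_j(x).
Evaluate each component's likelihood at the observed value:
  p_I = 0.175294
  p_II = 0.0783685
  p_III = 0.0251124
Weight by the priors:
  P(Z=I)·p_I = 0.25 × 0.175294 = 0.0438236
  P(Z=II)·p_II = 0.50 × 0.0783685 = 0.0391843
  P(Z=III)·p_III = 0.25 × 0.0251124 = 0.0062781
Normaliser: 0.0438236 + 0.0391843 + 0.0062781 = 0.0892859
P(Process I | the observation) ≈ 0.491

0.491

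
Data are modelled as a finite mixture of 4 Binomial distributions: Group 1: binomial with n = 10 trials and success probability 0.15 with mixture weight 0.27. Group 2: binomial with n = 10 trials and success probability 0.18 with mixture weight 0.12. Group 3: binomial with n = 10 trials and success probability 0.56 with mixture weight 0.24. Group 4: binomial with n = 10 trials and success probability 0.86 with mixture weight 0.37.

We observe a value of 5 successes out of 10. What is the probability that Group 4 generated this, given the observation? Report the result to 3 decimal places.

Posterior ∝ prior × likelihood, so P(k | x) ∝ π_k f_k(x); normalise over all components.
Component likelihoods at x = 5 successes out of 10:
  p_1 = 0.00849086
  p_2 = 0.0176536
  p_3 = 0.228878
  p_4 = 0.00637577
Unnormalised posteriors:
  π_1·p_1 = 0.27 × 0.00849086 = 0.00229253
  π_2·p_2 = 0.12 × 0.0176536 = 0.00211843
  π_3·p_3 = 0.24 × 0.228878 = 0.0549307
  π_4·p_4 = 0.37 × 0.00637577 = 0.00235904
Marginal: 0.00229253 + 0.00211843 + 0.0549307 + 0.00235904 = 0.0617007
Responsibility of Group 4: 0.00235904 / 0.0617007 ≈ 0.038

0.038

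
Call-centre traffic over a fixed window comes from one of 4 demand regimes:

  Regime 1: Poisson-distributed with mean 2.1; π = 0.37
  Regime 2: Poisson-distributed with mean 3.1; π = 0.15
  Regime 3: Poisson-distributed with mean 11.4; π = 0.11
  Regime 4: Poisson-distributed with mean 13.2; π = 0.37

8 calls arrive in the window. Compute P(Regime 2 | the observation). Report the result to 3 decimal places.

0.055

Posterior ∝ prior × likelihood, so P(k | x) ∝ π_k f_k(x); normalise over all components.
Evaluate each component's likelihood at the observed value:
  L_1 = e^(−2.1)·2.1^8/8! = 0.00114872
  L_2 = e^(−3.1)·3.1^8/8! = 0.00952928
  L_3 = e^(−11.4)·11.4^8/8! = 0.0792066
  L_4 = e^(−13.2)·13.2^8/8! = 0.0423042
Multiply by the mixture weights:
  π_1·L_1 = 0.37 × 0.00114872 = 0.000425028
  π_2·L_2 = 0.15 × 0.00952928 = 0.00142939
  π_3·L_3 = 0.11 × 0.0792066 = 0.00871272
  π_4·L_4 = 0.37 × 0.0423042 = 0.0156526
Denominator: 0.000425028 + 0.00142939 + 0.00871272 + 0.0156526 = 0.0262197
Responsibility of Regime 2: 0.00142939 / 0.0262197 ≈ 0.055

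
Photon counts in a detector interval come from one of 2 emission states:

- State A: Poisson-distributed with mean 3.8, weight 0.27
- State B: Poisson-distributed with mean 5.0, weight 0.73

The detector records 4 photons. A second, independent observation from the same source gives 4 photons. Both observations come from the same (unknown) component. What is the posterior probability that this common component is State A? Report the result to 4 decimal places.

Apply Bayes' rule: the posterior for each component is proportional to its prior times its likelihood at x.
Since both observations come from the same component, the likelihood for component k is f_k(x₁)·f_k(x₂).
  p_A = [e^(−3.8)·3.8^4/4! = 0.194359] × [0.194359] = 0.0377753
  p_B = [e^(−5.0)·5.0^4/4! = 0.175467] × [0.175467] = 0.0307888
Unnormalised posteriors:
  π_A·p_A = 0.27 × 0.0377753 = 0.0101993
  π_B·p_B = 0.73 × 0.0307888 = 0.0224758
Denominator: 0.0101993 + 0.0224758 = 0.0326752
So the posterior for State A is 0.0101993 / 0.0326752 ≈ 0.3121.

0.3121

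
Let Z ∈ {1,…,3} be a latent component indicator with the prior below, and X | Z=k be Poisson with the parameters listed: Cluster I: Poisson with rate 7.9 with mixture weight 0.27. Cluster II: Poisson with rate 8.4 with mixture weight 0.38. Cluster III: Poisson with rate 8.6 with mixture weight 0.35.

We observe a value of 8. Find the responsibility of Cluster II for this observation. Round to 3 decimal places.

Apply Bayes' rule: the posterior for each component is proportional to its prior times its likelihood at x.
Evaluate each component's likelihood at the observed value:
  L_I = 0.139499
  L_II = 0.138242
  L_III = 0.136626
Unnormalised posteriors:
  π_I·L_I = 0.27 × 0.139499 = 0.0376646
  π_II·L_II = 0.38 × 0.138242 = 0.052532
  π_III·L_III = 0.35 × 0.136626 = 0.0478192
Normaliser: 0.0376646 + 0.052532 + 0.0478192 = 0.138016
So the posterior for Cluster II is 0.052532 / 0.138016 ≈ 0.381.

0.381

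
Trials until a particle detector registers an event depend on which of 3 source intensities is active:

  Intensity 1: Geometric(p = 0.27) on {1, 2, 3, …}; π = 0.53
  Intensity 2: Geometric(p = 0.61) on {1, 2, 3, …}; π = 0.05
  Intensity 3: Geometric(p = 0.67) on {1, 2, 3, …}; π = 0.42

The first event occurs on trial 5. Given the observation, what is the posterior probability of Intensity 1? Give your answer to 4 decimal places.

Posterior ∝ prior × likelihood, so P(k | x) ∝ π_k f_k(x); normalise over all components.
Component likelihoods at x = 5:
  L_1 = 0.27·(1−0.27)^4 = 0.27·0.283982 = 0.0766753
  L_2 = 0.61·(1−0.61)^4 = 0.61·0.0231344 = 0.014112
  L_3 = 0.67·(1−0.67)^4 = 0.67·0.0118592 = 0.00794567
Weight by the priors:
  π_1·L_1 = 0.53 × 0.0766753 = 0.0406379
  π_2·L_2 = 0.05 × 0.014112 = 0.0007056
  π_3·L_3 = 0.42 × 0.00794567 = 0.00333718
Denominator: 0.0406379 + 0.0007056 + 0.00333718 = 0.0446807
So the posterior for Intensity 1 is 0.0406379 / 0.0446807 ≈ 0.9095.

0.9095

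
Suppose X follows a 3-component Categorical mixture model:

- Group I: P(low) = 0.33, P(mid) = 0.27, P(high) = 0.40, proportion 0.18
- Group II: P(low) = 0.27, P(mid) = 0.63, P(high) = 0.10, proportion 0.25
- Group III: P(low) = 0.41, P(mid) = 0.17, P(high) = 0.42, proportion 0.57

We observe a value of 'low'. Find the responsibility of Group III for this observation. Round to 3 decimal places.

0.648

Posterior ∝ prior × likelihood, so P(k | x) ∝ π_k f_k(x); normalise over all components.
Component likelihoods at x = 'low':
  f_I = 0.33
  f_II = 0.27
  f_III = 0.41
Multiply by the mixture weights:
  π_I·f_I = 0.18 × 0.33 = 0.0594
  π_II·f_II = 0.25 × 0.27 = 0.0675
  π_III·f_III = 0.57 × 0.41 = 0.2337
Marginal: 0.0594 + 0.0675 + 0.2337 = 0.3606
P(Group III | x) = 0.2337 / 0.3606 ≈ 0.648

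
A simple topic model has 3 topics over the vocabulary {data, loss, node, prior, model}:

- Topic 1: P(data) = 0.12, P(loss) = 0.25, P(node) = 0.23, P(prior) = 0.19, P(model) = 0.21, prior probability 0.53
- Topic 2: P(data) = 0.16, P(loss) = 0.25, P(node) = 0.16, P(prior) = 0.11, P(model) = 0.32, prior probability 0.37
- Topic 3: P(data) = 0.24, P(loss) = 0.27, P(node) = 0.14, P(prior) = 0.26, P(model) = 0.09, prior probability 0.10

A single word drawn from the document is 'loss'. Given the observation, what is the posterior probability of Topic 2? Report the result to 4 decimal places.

0.3671

Posterior ∝ prior × likelihood, so P(k | x) ∝ P(Z=k) f_k(x); normalise over all components.
Evaluate each component's likelihood at the observed value:
  f_1 = P(loss | comp) = 0.25
  f_2 = P(loss | comp) = 0.25
  f_3 = P(loss | comp) = 0.27
Multiply by the mixture weights:
  P(Z=1)·f_1 = 0.53 × 0.25 = 0.1325
  P(Z=2)·f_2 = 0.37 × 0.25 = 0.0925
  P(Z=3)·f_3 = 0.10 × 0.27 = 0.027
Sum: 0.1325 + 0.0925 + 0.027 = 0.252
Responsibility of Topic 2: 0.0925 / 0.252 ≈ 0.3671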